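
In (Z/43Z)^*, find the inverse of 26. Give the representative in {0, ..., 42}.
26^(−1) ≡ 5 (mod 43)

Apply the extended Euclidean algorithm to (43, 26), tracking rows (r, s, t) with s·43 + t·26 = r. Each division r_prev = q·r_cur + r_new produces the new row as (previous row) − q·(current row):
  row A: (43, 1, 0)   [1·43 + 0·26 = 43]
  row B: (26, 0, 1)   [0·43 + 1·26 = 26]
  43 = 1·26 + 17   → row C = row A − 1·row B = (17, 1, −1)   [check: 1·43 − 1·26 = 17]
  26 = 1·17 + 9   → row D = row B − 1·row C = (9, −1, 2)   [check: −1·43 + 2·26 = 9]
  17 = 1·9 + 8   → row E = row C − 1·row D = (8, 2, −3)   [check: 2·43 − 3·26 = 8]
  9 = 1·8 + 1   → row F = row D − 1·row E = (1, −3, 5)   [check: −3·43 + 5·26 = 1]
  8 = 8·1 + 0   → remainder 0, stop. gcd = 1 (last nonzero row F).
The gcd is 1, so 26 is invertible mod 43. The last nonzero row gives −3·43 + 5·26 = 1, so t = 5. So 26^(−1) ≡ 5 (mod 43). Verify: 26 · 5 = 130 ≡ 1 (mod 43). ✓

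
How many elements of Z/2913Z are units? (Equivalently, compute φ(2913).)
Z/2913Z has φ(2913) = 1940 units

An element a ∈ Z/2913Z is a unit iff gcd(a, 2913) = 1, so the number of units is φ(2913). φ is multiplicative, with φ(p^e) = p^e − p^(e−1). Factorise 2913 = 3 · 971. Then
  φ(2913) = (3 − 1) · (971 − 1) = 2 · 970 = 1940.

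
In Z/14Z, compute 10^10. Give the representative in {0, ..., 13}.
4

Use repeated squaring. Binary(10) = 1010. Walk through the bits of the exponent 10 left-to-right: at each bit after the leading one, square the running value, then multiply by 10 if the bit is 1 (always reducing mod 14):
  bit 1 = 1 (leading): start with 10.
  bit 2 = 0: square 10^2 = 100 ≡ 2 (mod 14).
  bit 3 = 1: square 2^2 = 4; bit is 1, so multiply 4·10 = 40 ≡ 12 (mod 14).
  bit 4 = 0: square 12^2 = 144 ≡ 4 (mod 14).
Final value: 10^10 ≡ 4 (mod 14).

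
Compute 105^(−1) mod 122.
105^(−1) ≡ 43 (mod 122)

Apply the extended Euclidean algorithm to (122, 105), tracking rows (r, s, t) with s·122 + t·105 = r. Each division r_prev = q·r_cur + r_new produces the new row as (previous row) − q·(current row):
  row A: (122, 1, 0)   [1·122 + 0·105 = 122]
  row B: (105, 0, 1)   [0·122 + 1·105 = 105]
  122 = 1·105 + 17   → row C = row A − 1·row B = (17, 1, −1)   [check: 1·122 − 1·105 = 17]
  105 = 6·17 + 3   → row D = row B − 6·row C = (3, −6, 7)   [check: −6·122 + 7·105 = 3]
  17 = 5·3 + 2   → row E = row C − 5·row D = (2, 31, −36)   [check: 31·122 − 36·105 = 2]
  3 = 1·2 + 1   → row F = row D − 1·row E = (1, −37, 43)   [check: −37·122 + 43·105 = 1]
  2 = 2·1 + 0   → remainder 0, stop. gcd = 1 (last nonzero row F).
The gcd is 1, so 105 is invertible mod 122. The last nonzero row gives −37·122 + 43·105 = 1, so t = 43. So 105^(−1) ≡ 43 (mod 122). Verify: 105 · 43 = 4515 ≡ 1 (mod 122). ✓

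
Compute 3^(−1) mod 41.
3^(−1) ≡ 14 (mod 41)

Apply the extended Euclidean algorithm to (41, 3), tracking rows (r, s, t) with s·41 + t·3 = r. Each division r_prev = q·r_cur + r_new produces the new row as (previous row) − q·(current row):
  row A: (41, 1, 0)   [1·41 + 0·3 = 41]
  row B: (3, 0, 1)   [0·41 + 1·3 = 3]
  41 = 13·3 + 2   → row C = row A − 13·row B = (2, 1, −13)   [check: 1·41 − 13·3 = 2]
  3 = 1·2 + 1   → row D = row B − 1·row C = (1, −1, 14)   [check: −1·41 + 14·3 = 1]
  2 = 2·1 + 0   → remainder 0, stop. gcd = 1 (last nonzero row D).
The gcd is 1, so 3 is invertible mod 41. The last nonzero row gives −1·41 + 14·3 = 1, so t = 14. So 3^(−1) ≡ 14 (mod 41). Verify: 3 · 14 = 42 ≡ 1 (mod 41). ✓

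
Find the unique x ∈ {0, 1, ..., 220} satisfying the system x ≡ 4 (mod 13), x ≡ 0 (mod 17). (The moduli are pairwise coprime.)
x ≡ 17 (mod 221); the representative in [0, 221) is 17

The moduli 13, 17 are pairwise coprime, so by the CRT there is a unique solution mod 13·17 = 221.
Solve by successive substitution. Start with x ≡ 4 (mod 13).
  Combine with x ≡ 0 (mod 17): write x = 4 + 13·t and require 4 + 13·t ≡ 0 (mod 17), i.e. 13·t ≡ 0 − 4 ≡ 13 (mod 17). Since 13^(−1) ≡ 4 (mod 17), t ≡ 4·13 ≡ 1 (mod 17). So x ≡ 4 + 13·1 = 17 (mod 221).
Unique solution in [0, 221): x = 17.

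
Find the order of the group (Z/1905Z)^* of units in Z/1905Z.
|(Z/1905Z)^*| = 1008

(Z/1905Z)^* consists of the classes a with gcd(a, 1905) = 1, so its order is φ(1905). φ is multiplicative, with φ(p^e) = p^e − p^(e−1). Factorise 1905 = 3 · 5 · 127. Then
  φ(1905) = (3 − 1) · (5 − 1) · (127 − 1) = 2 · 4 · 126 = 1008.
Thus |(Z/1905Z)^*| = 1008.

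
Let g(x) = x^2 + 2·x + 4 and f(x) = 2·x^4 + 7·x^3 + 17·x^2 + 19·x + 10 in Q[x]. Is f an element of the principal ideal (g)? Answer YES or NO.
NO

In Q[x] the ideal (g) consists of all multiples of g, so f ∈ (g) iff g | f, i.e. iff the remainder of f on division by g is 0. Divide f by g (g is monic, so eliminate the leading term of the running remainder at each step):
  leading term 2·x^4: subtract (2·x^2)·g(x) = 2·x^4 + 4·x^3 + 8·x^2, leaving 3·x^3 + 9·x^2 + 19·x + 10
  leading term 3·x^3: subtract (3·x)·g(x) = 3·x^3 + 6·x^2 + 12·x, leaving 3·x^2 + 7·x + 10
  leading term 3·x^2: subtract (3)·g(x) = 3·x^2 + 6·x + 12, leaving x - 2
The remainder r(x) = x - 2 ≠ 0 (and deg r < deg g), so g ∤ f, i.e. f ∉ (g).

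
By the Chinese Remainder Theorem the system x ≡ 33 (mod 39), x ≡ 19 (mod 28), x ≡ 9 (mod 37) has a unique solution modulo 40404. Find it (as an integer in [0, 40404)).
The moduli 39, 28, 37 are pairwise coprime, so by the CRT there is a unique solution mod 39·28·37 = 40404.
Solve by successive substitution. Start with x ≡ 33 (mod 39).
  Combine with x ≡ 19 (mod 28): write x = 33 + 39·t and require 33 + 39·t ≡ 19 (mod 28), i.e. 39·t ≡ 19 − 33 ≡ 14 (mod 28). Since 39^(−1) ≡ 23 (mod 28) (39 ≡ 11 (mod 28)), t ≡ 23·14 ≡ 14 (mod 28). So x ≡ 33 + 39·14 = 579 (mod 1092).
  Combine with x ≡ 9 (mod 37): write x = 579 + 1092·t and require 579 + 1092·t ≡ 9 (mod 37), i.e. 1092·t ≡ 9 − 579 ≡ 22 (mod 37). Since 1092^(−1) ≡ 2 (mod 37) (1092 ≡ 19 (mod 37)), t ≡ 2·22 ≡ 7 (mod 37). So x ≡ 579 + 1092·7 = 8223 (mod 40404).
Unique solution in [0, 40404): x = 8223.

Final answer: x ≡ 8223 (mod 40404); the representative in [0, 40404) is 8223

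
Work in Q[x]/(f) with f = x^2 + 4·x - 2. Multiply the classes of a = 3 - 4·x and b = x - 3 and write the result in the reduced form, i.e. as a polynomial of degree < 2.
First multiply in Q[x] without reducing: a · b = -4·x^2 + 15·x - 9. Now divide by f(x) = x^2 + 4·x - 2, eliminating the leading term at each step:
  leading term -4·x^2: subtract (-4)·f(x) = -4·x^2 - 16·x + 8, leaving 31·x - 17
The degree is now < 2, so this is the remainder. Hence a · b ≡ 31·x - 17 in Q[x]/(f).

Final answer: a · b ≡ 31·x - 17 (mod f(x))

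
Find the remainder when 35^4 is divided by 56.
49

Use repeated squaring. Binary(4) = 100. Walk through the bits of the exponent 4 left-to-right: at each bit after the leading one, square the running value, then multiply by 35 if the bit is 1 (always reducing mod 56):
  bit 1 = 1 (leading): start with 35.
  bit 2 = 0: square 35^2 = 1225 ≡ 49 (mod 56).
  bit 3 = 0: square 49^2 = 2401 ≡ 49 (mod 56).
Final value: 35^4 ≡ 49 (mod 56).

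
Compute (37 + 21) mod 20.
18

Reduce the summands first: 37 ≡ 17, 21 ≡ 1 (mod 20), so 37 + 21 ≡ 17 + 1 (mod 20). 17 + 1 = 18; 18 = 0·20 + 18, so (37 + 21) mod 20 = 18.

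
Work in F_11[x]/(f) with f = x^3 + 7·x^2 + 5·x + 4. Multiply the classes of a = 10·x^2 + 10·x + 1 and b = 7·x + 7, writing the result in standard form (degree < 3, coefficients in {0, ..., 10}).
a · b ≡ 2·x^2 + 2·x + 2 (mod f(x))

Multiply as integer polynomials: a · b = 70·x^3 + 140·x^2 + 77·x + 7. Reducing coefficients mod 11: a · b ≡ 4·x^3 + 8·x^2 + 7. Now divide by f(x) = x^3 + 7·x^2 + 5·x + 4 in F_11[x], eliminating the leading term at each step:
  leading term 4·x^3: subtract (4)·f(x) = 4·x^3 + 6·x^2 + 9·x + 5, leaving 2·x^2 + 2·x + 2 (coefficients mod 11)
The degree is now < 3, so this is the remainder. Hence a · b ≡ 2·x^2 + 2·x + 2 in F_11[x]/(f).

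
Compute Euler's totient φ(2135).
φ is multiplicative, with φ(p^e) = p^e − p^(e−1). Factorise 2135 = 5 · 7 · 61. Then
  φ(2135) = (5 − 1) · (7 − 1) · (61 − 1) = 4 · 6 · 60 = 1440.

Final answer: φ(2135) = 1440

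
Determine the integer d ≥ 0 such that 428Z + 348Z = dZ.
In the PID Z, (a, b) is generated by gcd(a, b). Compute gcd(428, 348) with the extended Euclidean algorithm, tracking rows (r, s, t) with s·428 + t·348 = r:
  row A: (428, 1, 0)   [1·428 + 0·348 = 428]
  row B: (348, 0, 1)   [0·428 + 1·348 = 348]
  428 = 1·348 + 80   → row C = row A − 1·row B = (80, 1, −1)   [check: 1·428 − 1·348 = 80]
  348 = 4·80 + 28   → row D = row B − 4·row C = (28, −4, 5)   [check: −4·428 + 5·348 = 28]
  80 = 2·28 + 24   → row E = row C − 2·row D = (24, 9, −11)   [check: 9·428 − 11·348 = 24]
  28 = 1·24 + 4   → row F = row D − 1·row E = (4, −13, 16)   [check: −13·428 + 16·348 = 4]
  24 = 6·4 + 0   → remainder 0, stop. gcd = 4 (last nonzero row F).
So gcd(428, 348) = 4, with Bézout identity −13·428 + 16·348 = 4. Containment (⊇): the Bézout identity exhibits 4 as an element of (428, 348), giving (4) ⊆ (428, 348). Containment (⊆): since 4 | 428 and 4 | 348 (428 = 4·107, 348 = 4·87), every Z-linear combination of 428 and 348 is divisible by 4, so (428, 348) ⊆ (4). Therefore (428, 348) = (4), d = 4.

Final answer: (428, 348) = (4); d = 4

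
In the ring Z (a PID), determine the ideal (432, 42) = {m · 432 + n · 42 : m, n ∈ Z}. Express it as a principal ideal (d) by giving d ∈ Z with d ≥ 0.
(432, 42) = (6); d = 6

In the PID Z, (a, b) is generated by gcd(a, b). Compute gcd(432, 42) with the extended Euclidean algorithm, tracking rows (r, s, t) with s·432 + t·42 = r:
  row A: (432, 1, 0)   [1·432 + 0·42 = 432]
  row B: (42, 0, 1)   [0·432 + 1·42 = 42]
  432 = 10·42 + 12   → row C = row A − 10·row B = (12, 1, −10)   [check: 1·432 − 10·42 = 12]
  42 = 3·12 + 6   → row D = row B − 3·row C = (6, −3, 31)   [check: −3·432 + 31·42 = 6]
  12 = 2·6 + 0   → remainder 0, stop. gcd = 6 (last nonzero row D).
So gcd(432, 42) = 6, with Bézout identity −3·432 + 31·42 = 6. Containment (⊇): the Bézout identity exhibits 6 as an element of (432, 42), giving (6) ⊆ (432, 42). Containment (⊆): since 6 | 432 and 6 | 42 (432 = 6·72, 42 = 6·7), every Z-linear combination of 432 and 42 is divisible by 6, so (432, 42) ⊆ (6). Therefore (432, 42) = (6), d = 6.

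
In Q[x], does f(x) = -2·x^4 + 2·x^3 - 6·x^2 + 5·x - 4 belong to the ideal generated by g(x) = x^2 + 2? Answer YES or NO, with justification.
In Q[x] the ideal (g) consists of all multiples of g, so f ∈ (g) iff g | f, i.e. iff the remainder of f on division by g is 0. Divide f by g (g is monic, so eliminate the leading term of the running remainder at each step):
  leading term -2·x^4: subtract (-2·x^2)·g(x) = -2·x^4 - 4·x^2, leaving 2·x^3 - 2·x^2 + 5·x - 4
  leading term 2·x^3: subtract (2·x)·g(x) = 2·x^3 + 4·x, leaving -2·x^2 + x - 4
  leading term -2·x^2: subtract (-2)·g(x) = -2·x^2 - 4, leaving x
The remainder r(x) = x ≠ 0 (and deg r < deg g), so g ∤ f, i.e. f ∉ (g).

Final answer: NO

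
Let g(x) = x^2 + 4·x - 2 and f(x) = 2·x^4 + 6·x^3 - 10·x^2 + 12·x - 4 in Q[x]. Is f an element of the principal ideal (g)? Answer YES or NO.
YES

In Q[x] the ideal (g) consists of all multiples of g, so f ∈ (g) iff g | f, i.e. iff the remainder of f on division by g is 0. Divide f by g (g is monic, so eliminate the leading term of the running remainder at each step):
  leading term 2·x^4: subtract (2·x^2)·g(x) = 2·x^4 + 8·x^3 - 4·x^2, leaving -2·x^3 - 6·x^2 + 12·x - 4
  leading term -2·x^3: subtract (-2·x)·g(x) = -2·x^3 - 8·x^2 + 4·x, leaving 2·x^2 + 8·x - 4
  leading term 2·x^2: subtract (2)·g(x) = 2·x^2 + 8·x - 4, leaving 0
The remainder is 0, so f(x) = g(x) · h(x) with h(x) = 2·x^2 - 2·x + 2. Hence g | f, i.e. f ∈ (g).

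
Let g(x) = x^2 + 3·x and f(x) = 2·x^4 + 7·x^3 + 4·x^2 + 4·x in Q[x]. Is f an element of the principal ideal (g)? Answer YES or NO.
In Q[x] the ideal (g) consists of all multiples of g, so f ∈ (g) iff g | f, i.e. iff the remainder of f on division by g is 0. Divide f by g (g is monic, so eliminate the leading term of the running remainder at each step):
  leading term 2·x^4: subtract (2·x^2)·g(x) = 2·x^4 + 6·x^3, leaving x^3 + 4·x^2 + 4·x
  leading term x^3: subtract (x)·g(x) = x^3 + 3·x^2, leaving x^2 + 4·x
  leading term x^2: subtract (1)·g(x) = x^2 + 3·x, leaving x
The remainder r(x) = x ≠ 0 (and deg r < deg g), so g ∤ f, i.e. f ∉ (g).

Final answer: NO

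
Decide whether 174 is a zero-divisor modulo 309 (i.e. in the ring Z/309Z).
YES

gcd(174, 309) = 3 > 1, so 174 is not a unit in Z/309Z. In Z/nZ every nonzero non-unit is a zero-divisor: explicitly, take b = 309/gcd = 103 ≠ 0 (mod 309); then 174·103 = 17922 = 58·309, i.e. 174·103 ≡ 0 (mod 309). So 174 is a zero-divisor.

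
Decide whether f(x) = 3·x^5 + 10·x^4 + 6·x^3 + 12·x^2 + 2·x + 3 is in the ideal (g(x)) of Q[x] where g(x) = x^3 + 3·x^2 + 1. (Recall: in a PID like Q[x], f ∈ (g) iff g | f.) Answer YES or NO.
NO

In Q[x] the ideal (g) consists of all multiples of g, so f ∈ (g) iff g | f, i.e. iff the remainder of f on division by g is 0. Divide f by g (g is monic, so eliminate the leading term of the running remainder at each step):
  leading term 3·x^5: subtract (3·x^2)·g(x) = 3·x^5 + 9·x^4 + 3·x^2, leaving x^4 + 6·x^3 + 9·x^2 + 2·x + 3
  leading term x^4: subtract (x)·g(x) = x^4 + 3·x^3 + x, leaving 3·x^3 + 9·x^2 + x + 3
  leading term 3·x^3: subtract (3)·g(x) = 3·x^3 + 9·x^2 + 3, leaving x
The remainder r(x) = x ≠ 0 (and deg r < deg g), so g ∤ f, i.e. f ∉ (g).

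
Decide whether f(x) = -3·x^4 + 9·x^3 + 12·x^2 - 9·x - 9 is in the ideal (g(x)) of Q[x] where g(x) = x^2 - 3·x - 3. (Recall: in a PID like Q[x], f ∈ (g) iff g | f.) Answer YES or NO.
In Q[x] the ideal (g) consists of all multiples of g, so f ∈ (g) iff g | f, i.e. iff the remainder of f on division by g is 0. Divide f by g (g is monic, so eliminate the leading term of the running remainder at each step):
  leading term -3·x^4: subtract (-3·x^2)·g(x) = -3·x^4 + 9·x^3 + 9·x^2, leaving 3·x^2 - 9·x - 9
  leading term 3·x^2: subtract (3)·g(x) = 3·x^2 - 9·x - 9, leaving 0
The remainder is 0, so f(x) = g(x) · h(x) with h(x) = 3 - 3·x^2. Hence g | f, i.e. f ∈ (g).

Final answer: YES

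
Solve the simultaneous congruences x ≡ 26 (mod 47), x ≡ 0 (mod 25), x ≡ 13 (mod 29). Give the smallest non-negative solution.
x ≡ 825 (mod 34075); the representative in [0, 34075) is 825

The moduli 47, 25, 29 are pairwise coprime, so by the CRT there is a unique solution mod 47·25·29 = 34075.
Solve by successive substitution. Start with x ≡ 26 (mod 47).
  Combine with x ≡ 0 (mod 25): write x = 26 + 47·t and require 26 + 47·t ≡ 0 (mod 25), i.e. 47·t ≡ 0 − 26 ≡ 24 (mod 25). Since 47^(−1) ≡ 8 (mod 25) (47 ≡ 22 (mod 25)), t ≡ 8·24 ≡ 17 (mod 25). So x ≡ 26 + 47·17 = 825 (mod 1175).
  Combine with x ≡ 13 (mod 29): write x = 825 + 1175·t and require 825 + 1175·t ≡ 13 (mod 29), i.e. 1175·t ≡ 13 − 825 ≡ 0 (mod 29). Since 1175^(−1) ≡ 2 (mod 29) (1175 ≡ 15 (mod 29)), t ≡ 2·0 ≡ 0 (mod 29). So x ≡ 825 + 1175·0 = 825 (mod 34075).
Unique solution in [0, 34075): x = 825.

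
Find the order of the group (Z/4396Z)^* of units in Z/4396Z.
|(Z/4396Z)^*| = 1872

(Z/4396Z)^* consists of the classes a with gcd(a, 4396) = 1, so its order is φ(4396). φ is multiplicative, with φ(p^e) = p^e − p^(e−1). Factorise 4396 = 2^2 · 7 · 157. Then
  φ(4396) = (2^2 − 2^1) · (7 − 1) · (157 − 1) = 2 · 6 · 156 = 1872.
Thus |(Z/4396Z)^*| = 1872.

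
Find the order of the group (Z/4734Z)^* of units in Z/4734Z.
|(Z/4734Z)^*| = 1572

(Z/4734Z)^* consists of the classes a with gcd(a, 4734) = 1, so its order is φ(4734). φ is multiplicative, with φ(p^e) = p^e − p^(e−1). Factorise 4734 = 2 · 3^2 · 263. Then
  φ(4734) = (2 − 1) · (3^2 − 3^1) · (263 − 1) = 1 · 6 · 262 = 1572.
Thus |(Z/4734Z)^*| = 1572.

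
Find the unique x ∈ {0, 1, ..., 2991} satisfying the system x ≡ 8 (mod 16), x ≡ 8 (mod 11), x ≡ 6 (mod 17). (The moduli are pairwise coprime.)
The moduli 16, 11, 17 are pairwise coprime, so by the CRT there is a unique solution mod 16·11·17 = 2992.
Solve by successive substitution. Start with x ≡ 8 (mod 16).
  Combine with x ≡ 8 (mod 11): write x = 8 + 16·t and require 8 + 16·t ≡ 8 (mod 11), i.e. 16·t ≡ 8 − 8 ≡ 0 (mod 11). Since 16^(−1) ≡ 9 (mod 11) (16 ≡ 5 (mod 11)), t ≡ 9·0 ≡ 0 (mod 11). So x ≡ 8 + 16·0 = 8 (mod 176).
  Combine with x ≡ 6 (mod 17): write x = 8 + 176·t and require 8 + 176·t ≡ 6 (mod 17), i.e. 176·t ≡ 6 − 8 ≡ 15 (mod 17). Since 176^(−1) ≡ 3 (mod 17) (176 ≡ 6 (mod 17)), t ≡ 3·15 ≡ 11 (mod 17). So x ≡ 8 + 176·11 = 1944 (mod 2992).
Unique solution in [0, 2992): x = 1944.

Final answer: x ≡ 1944 (mod 2992); the representative in [0, 2992) is 1944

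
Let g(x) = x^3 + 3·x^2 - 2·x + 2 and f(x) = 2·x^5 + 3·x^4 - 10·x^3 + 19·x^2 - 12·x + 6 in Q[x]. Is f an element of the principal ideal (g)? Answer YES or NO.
YES

In Q[x] the ideal (g) consists of all multiples of g, so f ∈ (g) iff g | f, i.e. iff the remainder of f on division by g is 0. Divide f by g (g is monic, so eliminate the leading term of the running remainder at each step):
  leading term 2·x^5: subtract (2·x^2)·g(x) = 2·x^5 + 6·x^4 - 4·x^3 + 4·x^2, leaving -3·x^4 - 6·x^3 + 15·x^2 - 12·x + 6
  leading term -3·x^4: subtract (-3·x)·g(x) = -3·x^4 - 9·x^3 + 6·x^2 - 6·x, leaving 3·x^3 + 9·x^2 - 6·x + 6
  leading term 3·x^3: subtract (3)·g(x) = 3·x^3 + 9·x^2 - 6·x + 6, leaving 0
The remainder is 0, so f(x) = g(x) · h(x) with h(x) = 2·x^2 - 3·x + 3. Hence g | f, i.e. f ∈ (g).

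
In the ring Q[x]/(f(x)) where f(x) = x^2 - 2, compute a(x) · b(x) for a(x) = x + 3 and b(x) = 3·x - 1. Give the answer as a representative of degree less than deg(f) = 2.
First multiply in Q[x] without reducing: a · b = 3·x^2 + 8·x - 3. Now divide by f(x) = x^2 - 2, eliminating the leading term at each step:
  leading term 3·x^2: subtract (3)·f(x) = 3·x^2 - 6, leaving 8·x + 3
The degree is now < 2, so this is the remainder. Hence a · b ≡ 8·x + 3 in Q[x]/(f).

Final answer: a · b ≡ 8·x + 3 (mod f(x))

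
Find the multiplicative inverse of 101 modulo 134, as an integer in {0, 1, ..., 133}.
Apply the extended Euclidean algorithm to (134, 101), tracking rows (r, s, t) with s·134 + t·101 = r. Each division r_prev = q·r_cur + r_new produces the new row as (previous row) − q·(current row):
  row A: (134, 1, 0)   [1·134 + 0·101 = 134]
  row B: (101, 0, 1)   [0·134 + 1·101 = 101]
  134 = 1·101 + 33   → row C = row A − 1·row B = (33, 1, −1)   [check: 1·134 − 1·101 = 33]
  101 = 3·33 + 2   → row D = row B − 3·row C = (2, −3, 4)   [check: −3·134 + 4·101 = 2]
  33 = 16·2 + 1   → row E = row C − 16·row D = (1, 49, −65)   [check: 49·134 − 65·101 = 1]
  2 = 2·1 + 0   → remainder 0, stop. gcd = 1 (last nonzero row E).
The gcd is 1, so 101 is invertible mod 134. The last nonzero row gives 49·134 − 65·101 = 1, so t = −65. So 101^(−1) ≡ −65 ≡ 69 (mod 134). Verify: 101 · 69 = 6969 ≡ 1 (mod 134). ✓

Final answer: 101^(−1) ≡ 69 (mod 134)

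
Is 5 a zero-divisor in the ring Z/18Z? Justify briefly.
gcd(5, 18) = 1, so 5 is a unit in Z/18Z (it has a multiplicative inverse). A unit cannot be a zero-divisor: if 5·b ≡ 0 then multiplying both sides by 5^(−1) gives b ≡ 0. So 5 is not a zero-divisor.

Final answer: NO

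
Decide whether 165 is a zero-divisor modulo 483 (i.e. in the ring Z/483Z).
YES

gcd(165, 483) = 3 > 1, so 165 is not a unit in Z/483Z. In Z/nZ every nonzero non-unit is a zero-divisor: explicitly, take b = 483/gcd = 161 ≠ 0 (mod 483); then 165·161 = 26565 = 55·483, i.e. 165·161 ≡ 0 (mod 483). So 165 is a zero-divisor.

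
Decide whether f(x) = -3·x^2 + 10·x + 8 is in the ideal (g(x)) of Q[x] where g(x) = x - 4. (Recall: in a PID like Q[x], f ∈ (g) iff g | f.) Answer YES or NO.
In Q[x] the ideal (g) consists of all multiples of g, so f ∈ (g) iff g | f, i.e. iff the remainder of f on division by g is 0. Divide f by g (g is monic, so eliminate the leading term of the running remainder at each step):
  leading term -3·x^2: subtract (-3·x)·g(x) = -3·x^2 + 12·x, leaving 8 - 2·x
  leading term -2·x: subtract (-2)·g(x) = 8 - 2·x, leaving 0
The remainder is 0, so f(x) = g(x) · h(x) with h(x) = -3·x - 2. Hence g | f, i.e. f ∈ (g).

Final answer: YES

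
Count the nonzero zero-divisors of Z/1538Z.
Z/1538Z has 769 nonzero zero-divisors

In Z/1538Z each nonzero element is either a unit (gcd with 1538 is 1) or a zero-divisor (gcd > 1). The number of units is φ(1538): factorise 1538 = 2 · 769, so φ(1538) = (2 − 1) · (769 − 1) = 1 · 768 = 768. The nonzero elements number 1538 − 1 = 1537. Hence the nonzero zero-divisors number 1537 − 768 = 769.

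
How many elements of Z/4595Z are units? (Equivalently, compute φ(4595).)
An element a ∈ Z/4595Z is a unit iff gcd(a, 4595) = 1, so the number of units is φ(4595). φ is multiplicative, with φ(p^e) = p^e − p^(e−1). Factorise 4595 = 5 · 919. Then
  φ(4595) = (5 − 1) · (919 − 1) = 4 · 918 = 3672.

Final answer: Z/4595Z has φ(4595) = 3672 units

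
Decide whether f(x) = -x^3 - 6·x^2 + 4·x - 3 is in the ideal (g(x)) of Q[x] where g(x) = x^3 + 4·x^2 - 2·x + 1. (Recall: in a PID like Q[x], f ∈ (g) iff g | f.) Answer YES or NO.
NO

In Q[x] the ideal (g) consists of all multiples of g, so f ∈ (g) iff g | f, i.e. iff the remainder of f on division by g is 0. Divide f by g (g is monic, so eliminate the leading term of the running remainder at each step):
  leading term -x^3: subtract (-1)·g(x) = -x^3 - 4·x^2 + 2·x - 1, leaving -2·x^2 + 2·x - 2
The remainder r(x) = -2·x^2 + 2·x - 2 ≠ 0 (and deg r < deg g), so g ∤ f, i.e. f ∉ (g).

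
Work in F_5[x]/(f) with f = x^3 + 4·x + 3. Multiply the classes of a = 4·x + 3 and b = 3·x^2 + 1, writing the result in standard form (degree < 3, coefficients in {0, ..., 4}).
a · b ≡ 4·x^2 + x + 2 (mod f(x))

Multiply as integer polynomials: a · b = 12·x^3 + 9·x^2 + 4·x + 3. Reducing coefficients mod 5: a · b ≡ 2·x^3 + 4·x^2 + 4·x + 3. Now divide by f(x) = x^3 + 4·x + 3 in F_5[x], eliminating the leading term at each step:
  leading term 2·x^3: subtract (2)·f(x) = 2·x^3 + 3·x + 1, leaving 4·x^2 + x + 2 (coefficients mod 5)
The degree is now < 3, so this is the remainder. Hence a · b ≡ 4·x^2 + x + 2 in F_5[x]/(f).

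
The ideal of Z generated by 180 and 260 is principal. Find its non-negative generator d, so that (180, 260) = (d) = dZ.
(180, 260) = (20); d = 20

In the PID Z, (a, b) is generated by gcd(a, b). Compute gcd(260, 180) with the extended Euclidean algorithm, tracking rows (r, s, t) with s·260 + t·180 = r:
  row A: (260, 1, 0)   [1·260 + 0·180 = 260]
  row B: (180, 0, 1)   [0·260 + 1·180 = 180]
  260 = 1·180 + 80   → row C = row A − 1·row B = (80, 1, −1)   [check: 1·260 − 1·180 = 80]
  180 = 2·80 + 20   → row D = row B − 2·row C = (20, −2, 3)   [check: −2·260 + 3·180 = 20]
  80 = 4·20 + 0   → remainder 0, stop. gcd = 20 (last nonzero row D).
So gcd(180, 260) = 20, with Bézout identity −2·260 + 3·180 = 20. Containment (⊇): the Bézout identity exhibits 20 as an element of (180, 260), giving (20) ⊆ (180, 260). Containment (⊆): since 20 | 180 and 20 | 260 (180 = 20·9, 260 = 20·13), every Z-linear combination of 180 and 260 is divisible by 20, so (180, 260) ⊆ (20). Therefore (180, 260) = (20), d = 20.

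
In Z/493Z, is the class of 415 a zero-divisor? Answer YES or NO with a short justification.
gcd(415, 493) = 1, so 415 is a unit in Z/493Z (it has a multiplicative inverse). A unit cannot be a zero-divisor: if 415·b ≡ 0 then multiplying both sides by 415^(−1) gives b ≡ 0. So 415 is not a zero-divisor.

Final answer: NO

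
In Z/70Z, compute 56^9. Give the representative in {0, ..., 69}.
56

Use repeated squaring. Binary(9) = 1001. Walk through the bits of the exponent 9 left-to-right: at each bit after the leading one, square the running value, then multiply by 56 if the bit is 1 (always reducing mod 70):
  bit 1 = 1 (leading): start with 56.
  bit 2 = 0: square 56^2 = 3136 ≡ 56 (mod 70).
  bit 3 = 0: square 56^2 = 3136 ≡ 56 (mod 70).
  bit 4 = 1: square 56^2 = 3136 ≡ 56; bit is 1, so multiply 56·56 = 3136 ≡ 56 (mod 70).
Final value: 56^9 ≡ 56 (mod 70).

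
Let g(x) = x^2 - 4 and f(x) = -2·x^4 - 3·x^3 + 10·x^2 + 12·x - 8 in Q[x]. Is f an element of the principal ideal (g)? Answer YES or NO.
In Q[x] the ideal (g) consists of all multiples of g, so f ∈ (g) iff g | f, i.e. iff the remainder of f on division by g is 0. Divide f by g (g is monic, so eliminate the leading term of the running remainder at each step):
  leading term -2·x^4: subtract (-2·x^2)·g(x) = -2·x^4 + 8·x^2, leaving -3·x^3 + 2·x^2 + 12·x - 8
  leading term -3·x^3: subtract (-3·x)·g(x) = -3·x^3 + 12·x, leaving 2·x^2 - 8
  leading term 2·x^2: subtract (2)·g(x) = 2·x^2 - 8, leaving 0
The remainder is 0, so f(x) = g(x) · h(x) with h(x) = -2·x^2 - 3·x + 2. Hence g | f, i.e. f ∈ (g).

Final answer: YES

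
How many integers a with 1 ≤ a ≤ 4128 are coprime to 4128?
1344

The number of a ∈ {1, ..., 4128} with gcd(a, 4128) = 1 is by definition Euler's totient φ(4128). φ is multiplicative, with φ(p^e) = p^e − p^(e−1). Factorise 4128 = 2^5 · 3 · 43. Then
  φ(4128) = (2^5 − 2^4) · (3 − 1) · (43 − 1) = 16 · 2 · 42 = 1344.
So there are 1344 such integers.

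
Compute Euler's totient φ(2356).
φ(2356) = 1080

φ is multiplicative, with φ(p^e) = p^e − p^(e−1). Factorise 2356 = 2^2 · 19 · 31. Then
  φ(2356) = (2^2 − 2^1) · (19 − 1) · (31 − 1) = 2 · 18 · 30 = 1080.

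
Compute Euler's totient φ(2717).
φ(2717) = 2160

φ is multiplicative, with φ(p^e) = p^e − p^(e−1). Factorise 2717 = 11 · 13 · 19. Then
  φ(2717) = (11 − 1) · (13 − 1) · (19 − 1) = 10 · 12 · 18 = 2160.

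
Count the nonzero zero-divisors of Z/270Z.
Z/270Z has 197 nonzero zero-divisors

In Z/270Z each nonzero element is either a unit (gcd with 270 is 1) or a zero-divisor (gcd > 1). The number of units is φ(270): factorise 270 = 2 · 3^3 · 5, so φ(270) = (2 − 1) · (3^3 − 3^2) · (5 − 1) = 1 · 18 · 4 = 72. The nonzero elements number 270 − 1 = 269. Hence the nonzero zero-divisors number 269 − 72 = 197.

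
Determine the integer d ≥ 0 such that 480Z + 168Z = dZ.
(480, 168) = (24); d = 24

In the PID Z, (a, b) is generated by gcd(a, b). Compute gcd(480, 168) with the extended Euclidean algorithm, tracking rows (r, s, t) with s·480 + t·168 = r:
  row A: (480, 1, 0)   [1·480 + 0·168 = 480]
  row B: (168, 0, 1)   [0·480 + 1·168 = 168]
  480 = 2·168 + 144   → row C = row A − 2·row B = (144, 1, −2)   [check: 1·480 − 2·168 = 144]
  168 = 1·144 + 24   → row D = row B − 1·row C = (24, −1, 3)   [check: −1·480 + 3·168 = 24]
  144 = 6·24 + 0   → remainder 0, stop. gcd = 24 (last nonzero row D).
So gcd(480, 168) = 24, with Bézout identity −1·480 + 3·168 = 24. Containment (⊇): the Bézout identity exhibits 24 as an element of (480, 168), giving (24) ⊆ (480, 168). Containment (⊆): since 24 | 480 and 24 | 168 (480 = 24·20, 168 = 24·7), every Z-linear combination of 480 and 168 is divisible by 24, so (480, 168) ⊆ (24). Therefore (480, 168) = (24), d = 24.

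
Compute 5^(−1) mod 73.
5^(−1) ≡ 44 (mod 73)

Apply the extended Euclidean algorithm to (73, 5), tracking rows (r, s, t) with s·73 + t·5 = r. Each division r_prev = q·r_cur + r_new produces the new row as (previous row) − q·(current row):
  row A: (73, 1, 0)   [1·73 + 0·5 = 73]
  row B: (5, 0, 1)   [0·73 + 1·5 = 5]
  73 = 14·5 + 3   → row C = row A − 14·row B = (3, 1, −14)   [check: 1·73 − 14·5 = 3]
  5 = 1·3 + 2   → row D = row B − 1·row C = (2, −1, 15)   [check: −1·73 + 15·5 = 2]
  3 = 1·2 + 1   → row E = row C − 1·row D = (1, 2, −29)   [check: 2·73 − 29·5 = 1]
  2 = 2·1 + 0   → remainder 0, stop. gcd = 1 (last nonzero row E).
The gcd is 1, so 5 is invertible mod 73. The last nonzero row gives 2·73 − 29·5 = 1, so t = −29. So 5^(−1) ≡ −29 ≡ 44 (mod 73). Verify: 5 · 44 = 220 ≡ 1 (mod 73). ✓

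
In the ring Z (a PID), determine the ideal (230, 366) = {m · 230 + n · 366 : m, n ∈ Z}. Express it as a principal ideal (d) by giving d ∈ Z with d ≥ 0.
(230, 366) = (2); d = 2

In the PID Z, (a, b) is generated by gcd(a, b). Compute gcd(366, 230) with the extended Euclidean algorithm, tracking rows (r, s, t) with s·366 + t·230 = r:
  row A: (366, 1, 0)   [1·366 + 0·230 = 366]
  row B: (230, 0, 1)   [0·366 + 1·230 = 230]
  366 = 1·230 + 136   → row C = row A − 1·row B = (136, 1, −1)   [check: 1·366 − 1·230 = 136]
  230 = 1·136 + 94   → row D = row B − 1·row C = (94, −1, 2)   [check: −1·366 + 2·230 = 94]
  136 = 1·94 + 42   → row E = row C − 1·row D = (42, 2, −3)   [check: 2·366 − 3·230 = 42]
  94 = 2·42 + 10   → row F = row D − 2·row E = (10, −5, 8)   [check: −5·366 + 8·230 = 10]
  42 = 4·10 + 2   → row G = row E − 4·row F = (2, 22, −35)   [check: 22·366 − 35·230 = 2]
  10 = 5·2 + 0   → remainder 0, stop. gcd = 2 (last nonzero row G).
So gcd(230, 366) = 2, with Bézout identity 22·366 − 35·230 = 2. Containment (⊇): the Bézout identity exhibits 2 as an element of (230, 366), giving (2) ⊆ (230, 366). Containment (⊆): since 2 | 230 and 2 | 366 (230 = 2·115, 366 = 2·183), every Z-linear combination of 230 and 366 is divisible by 2, so (230, 366) ⊆ (2). Therefore (230, 366) = (2), d = 2.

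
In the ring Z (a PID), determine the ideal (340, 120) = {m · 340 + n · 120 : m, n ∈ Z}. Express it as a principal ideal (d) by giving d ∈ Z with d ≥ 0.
In the PID Z, (a, b) is generated by gcd(a, b). Compute gcd(340, 120) with the extended Euclidean algorithm, tracking rows (r, s, t) with s·340 + t·120 = r:
  row A: (340, 1, 0)   [1·340 + 0·120 = 340]
  row B: (120, 0, 1)   [0·340 + 1·120 = 120]
  340 = 2·120 + 100   → row C = row A − 2·row B = (100, 1, −2)   [check: 1·340 − 2·120 = 100]
  120 = 1·100 + 20   → row D = row B − 1·row C = (20, −1, 3)   [check: −1·340 + 3·120 = 20]
  100 = 5·20 + 0   → remainder 0, stop. gcd = 20 (last nonzero row D).
So gcd(340, 120) = 20, with Bézout identity −1·340 + 3·120 = 20. Containment (⊇): the Bézout identity exhibits 20 as an element of (340, 120), giving (20) ⊆ (340, 120). Containment (⊆): since 20 | 340 and 20 | 120 (340 = 20·17, 120 = 20·6), every Z-linear combination of 340 and 120 is divisible by 20, so (340, 120) ⊆ (20). Therefore (340, 120) = (20), d = 20.

Final answer: (340, 120) = (20); d = 20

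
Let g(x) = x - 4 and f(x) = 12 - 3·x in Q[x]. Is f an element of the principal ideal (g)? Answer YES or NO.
In Q[x] the ideal (g) consists of all multiples of g, so f ∈ (g) iff g | f, i.e. iff the remainder of f on division by g is 0. Divide f by g (g is monic, so eliminate the leading term of the running remainder at each step):
  leading term -3·x: subtract (-3)·g(x) = 12 - 3·x, leaving 0
The remainder is 0, so f(x) = g(x) · h(x) with h(x) = -3. Hence g | f, i.e. f ∈ (g).

Final answer: YES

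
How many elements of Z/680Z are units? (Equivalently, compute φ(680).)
Z/680Z has φ(680) = 256 units

An element a ∈ Z/680Z is a unit iff gcd(a, 680) = 1, so the number of units is φ(680). φ is multiplicative, with φ(p^e) = p^e − p^(e−1). Factorise 680 = 2^3 · 5 · 17. Then
  φ(680) = (2^3 − 2^2) · (5 − 1) · (17 − 1) = 4 · 4 · 16 = 256.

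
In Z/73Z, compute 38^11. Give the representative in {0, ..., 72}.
67

Use repeated squaring. Binary(11) = 1011. Walk through the bits of the exponent 11 left-to-right: at each bit after the leading one, square the running value, then multiply by 38 if the bit is 1 (always reducing mod 73):
  bit 1 = 1 (leading): start with 38.
  bit 2 = 0: square 38^2 = 1444 ≡ 57 (mod 73).
  bit 3 = 1: square 57^2 = 3249 ≡ 37; bit is 1, so multiply 37·38 = 1406 ≡ 19 (mod 73).
  bit 4 = 1: square 19^2 = 361 ≡ 69; bit is 1, so multiply 69·38 = 2622 ≡ 67 (mod 73).
Final value: 38^11 ≡ 67 (mod 73).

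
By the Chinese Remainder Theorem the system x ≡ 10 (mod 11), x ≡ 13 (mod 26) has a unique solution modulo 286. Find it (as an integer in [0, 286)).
The moduli 11, 26 are pairwise coprime, so by the CRT there is a unique solution mod 11·26 = 286.
Solve by successive substitution. Start with x ≡ 10 (mod 11).
  Combine with x ≡ 13 (mod 26): write x = 10 + 11·t and require 10 + 11·t ≡ 13 (mod 26), i.e. 11·t ≡ 13 − 10 ≡ 3 (mod 26). Since 11^(−1) ≡ 19 (mod 26), t ≡ 19·3 ≡ 5 (mod 26). So x ≡ 10 + 11·5 = 65 (mod 286).
Unique solution in [0, 286): x = 65.

Final answer: x ≡ 65 (mod 286); the representative in [0, 286) is 65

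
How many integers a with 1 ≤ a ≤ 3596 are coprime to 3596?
1680

The number of a ∈ {1, ..., 3596} with gcd(a, 3596) = 1 is by definition Euler's totient φ(3596). φ is multiplicative, with φ(p^e) = p^e − p^(e−1). Factorise 3596 = 2^2 · 29 · 31. Then
  φ(3596) = (2^2 − 2^1) · (29 − 1) · (31 − 1) = 2 · 28 · 30 = 1680.
So there are 1680 such integers.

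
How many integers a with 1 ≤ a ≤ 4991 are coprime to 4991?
3960

The number of a ∈ {1, ..., 4991} with gcd(a, 4991) = 1 is by definition Euler's totient φ(4991). φ is multiplicative, with φ(p^e) = p^e − p^(e−1). Factorise 4991 = 7 · 23 · 31. Then
  φ(4991) = (7 − 1) · (23 − 1) · (31 − 1) = 6 · 22 · 30 = 3960.
So there are 3960 such integers.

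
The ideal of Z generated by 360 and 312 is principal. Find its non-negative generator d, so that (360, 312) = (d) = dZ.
(360, 312) = (24); d = 24

In the PID Z, (a, b) is generated by gcd(a, b). Compute gcd(360, 312) with the extended Euclidean algorithm, tracking rows (r, s, t) with s·360 + t·312 = r:
  row A: (360, 1, 0)   [1·360 + 0·312 = 360]
  row B: (312, 0, 1)   [0·360 + 1·312 = 312]
  360 = 1·312 + 48   → row C = row A − 1·row B = (48, 1, −1)   [check: 1·360 − 1·312 = 48]
  312 = 6·48 + 24   → row D = row B − 6·row C = (24, −6, 7)   [check: −6·360 + 7·312 = 24]
  48 = 2·24 + 0   → remainder 0, stop. gcd = 24 (last nonzero row D).
So gcd(360, 312) = 24, with Bézout identity −6·360 + 7·312 = 24. Containment (⊇): the Bézout identity exhibits 24 as an element of (360, 312), giving (24) ⊆ (360, 312). Containment (⊆): since 24 | 360 and 24 | 312 (360 = 24·15, 312 = 24·13), every Z-linear combination of 360 and 312 is divisible by 24, so (360, 312) ⊆ (24). Therefore (360, 312) = (24), d = 24.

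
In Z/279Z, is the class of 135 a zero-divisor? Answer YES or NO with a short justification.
gcd(135, 279) = 9 > 1, so 135 is not a unit in Z/279Z. In Z/nZ every nonzero non-unit is a zero-divisor: explicitly, take b = 279/gcd = 31 ≠ 0 (mod 279); then 135·31 = 4185 = 15·279, i.e. 135·31 ≡ 0 (mod 279). So 135 is a zero-divisor.

Final answer: YES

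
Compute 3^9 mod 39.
Use repeated squaring. Binary(9) = 1001. Walk through the bits of the exponent 9 left-to-right: at each bit after the leading one, square the running value, then multiply by 3 if the bit is 1 (always reducing mod 39):
  bit 1 = 1 (leading): start with 3.
  bit 2 = 0: square 3^2 = 9 (mod 39).
  bit 3 = 0: square 9^2 = 81 ≡ 3 (mod 39).
  bit 4 = 1: square 3^2 = 9; bit is 1, so multiply 9·3 = 27 (mod 39).
Final value: 3^9 ≡ 27 (mod 39).

Final answer: 27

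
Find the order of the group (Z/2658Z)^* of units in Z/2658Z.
(Z/2658Z)^* consists of the classes a with gcd(a, 2658) = 1, so its order is φ(2658). φ is multiplicative, with φ(p^e) = p^e − p^(e−1). Factorise 2658 = 2 · 3 · 443. Then
  φ(2658) = (2 − 1) · (3 − 1) · (443 − 1) = 1 · 2 · 442 = 884.
Thus |(Z/2658Z)^*| = 884.

Final answer: |(Z/2658Z)^*| = 884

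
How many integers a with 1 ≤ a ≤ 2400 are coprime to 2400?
640

The number of a ∈ {1, ..., 2400} with gcd(a, 2400) = 1 is by definition Euler's totient φ(2400). φ is multiplicative, with φ(p^e) = p^e − p^(e−1). Factorise 2400 = 2^5 · 3 · 5^2. Then
  φ(2400) = (2^5 − 2^4) · (3 − 1) · (5^2 − 5^1) = 16 · 2 · 20 = 640.
So there are 640 such integers.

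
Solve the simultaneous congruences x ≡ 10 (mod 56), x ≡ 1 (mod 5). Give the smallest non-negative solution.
x ≡ 66 (mod 280); the representative in [0, 280) is 66

The moduli 56, 5 are pairwise coprime, so by the CRT there is a unique solution mod 56·5 = 280.
Solve by successive substitution. Start with x ≡ 10 (mod 56).
  Combine with x ≡ 1 (mod 5): write x = 10 + 56·t and require 10 + 56·t ≡ 1 (mod 5), i.e. 56·t ≡ 1 − 10 ≡ 1 (mod 5). Since 56^(−1) ≡ 1 (mod 5) (56 ≡ 1 (mod 5)), t ≡ 1·1 ≡ 1 (mod 5). So x ≡ 10 + 56·1 = 66 (mod 280).
Unique solution in [0, 280): x = 66.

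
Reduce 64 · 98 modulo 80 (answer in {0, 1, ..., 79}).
Reduce the factors first: 98 ≡ 18 (mod 80), so 64 · 98 ≡ 64 · 18 (mod 80). 64 · 18 = 1152. Dividing by 80: 1152 = 14·80 + 32. So (64 · 98) mod 80 = 32.

Final answer: 32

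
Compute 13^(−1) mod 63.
Apply the extended Euclidean algorithm to (63, 13), tracking rows (r, s, t) with s·63 + t·13 = r. Each division r_prev = q·r_cur + r_new produces the new row as (previous row) − q·(current row):
  row A: (63, 1, 0)   [1·63 + 0·13 = 63]
  row B: (13, 0, 1)   [0·63 + 1·13 = 13]
  63 = 4·13 + 11   → row C = row A − 4·row B = (11, 1, −4)   [check: 1·63 − 4·13 = 11]
  13 = 1·11 + 2   → row D = row B − 1·row C = (2, −1, 5)   [check: −1·63 + 5·13 = 2]
  11 = 5·2 + 1   → row E = row C − 5·row D = (1, 6, −29)   [check: 6·63 − 29·13 = 1]
  2 = 2·1 + 0   → remainder 0, stop. gcd = 1 (last nonzero row E).
The gcd is 1, so 13 is invertible mod 63. The last nonzero row gives 6·63 − 29·13 = 1, so t = −29. So 13^(−1) ≡ −29 ≡ 34 (mod 63). Verify: 13 · 34 = 442 ≡ 1 (mod 63). ✓

Final answer: 13^(−1) ≡ 34 (mod 63)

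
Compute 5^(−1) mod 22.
5^(−1) ≡ 9 (mod 22)

Apply the extended Euclidean algorithm to (22, 5), tracking rows (r, s, t) with s·22 + t·5 = r. Each division r_prev = q·r_cur + r_new produces the new row as (previous row) − q·(current row):
  row A: (22, 1, 0)   [1·22 + 0·5 = 22]
  row B: (5, 0, 1)   [0·22 + 1·5 = 5]
  22 = 4·5 + 2   → row C = row A − 4·row B = (2, 1, −4)   [check: 1·22 − 4·5 = 2]
  5 = 2·2 + 1   → row D = row B − 2·row C = (1, −2, 9)   [check: −2·22 + 9·5 = 1]
  2 = 2·1 + 0   → remainder 0, stop. gcd = 1 (last nonzero row D).
The gcd is 1, so 5 is invertible mod 22. The last nonzero row gives −2·22 + 9·5 = 1, so t = 9. So 5^(−1) ≡ 9 (mod 22). Verify: 5 · 9 = 45 ≡ 1 (mod 22). ✓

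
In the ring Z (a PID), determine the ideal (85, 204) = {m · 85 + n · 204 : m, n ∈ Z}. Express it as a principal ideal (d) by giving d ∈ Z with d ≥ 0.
(85, 204) = (17); d = 17

In the PID Z, (a, b) is generated by gcd(a, b). Compute gcd(204, 85) with the extended Euclidean algorithm, tracking rows (r, s, t) with s·204 + t·85 = r:
  row A: (204, 1, 0)   [1·204 + 0·85 = 204]
  row B: (85, 0, 1)   [0·204 + 1·85 = 85]
  204 = 2·85 + 34   → row C = row A − 2·row B = (34, 1, −2)   [check: 1·204 − 2·85 = 34]
  85 = 2·34 + 17   → row D = row B − 2·row C = (17, −2, 5)   [check: −2·204 + 5·85 = 17]
  34 = 2·17 + 0   → remainder 0, stop. gcd = 17 (last nonzero row D).
So gcd(85, 204) = 17, with Bézout identity −2·204 + 5·85 = 17. Containment (⊇): the Bézout identity exhibits 17 as an element of (85, 204), giving (17) ⊆ (85, 204). Containment (⊆): since 17 | 85 and 17 | 204 (85 = 17·5, 204 = 17·12), every Z-linear combination of 85 and 204 is divisible by 17, so (85, 204) ⊆ (17). Therefore (85, 204) = (17), d = 17.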